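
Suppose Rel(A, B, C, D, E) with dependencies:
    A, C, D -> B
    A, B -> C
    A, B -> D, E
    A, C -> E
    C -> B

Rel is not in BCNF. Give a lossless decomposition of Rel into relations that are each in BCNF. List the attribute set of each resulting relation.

Candidate keys of the original relation: {A, B}, {A, C}.
In {A, B, C, D, E}, {C} is not a superkey ({C}⁺ restricted to this set is {B, C}), so split on C -> B into {B, C} and {A, C, D, E}.
{B, C} is in BCNF.
{A, C, D, E} is in BCNF.

{A, C, D, E}; {B, C}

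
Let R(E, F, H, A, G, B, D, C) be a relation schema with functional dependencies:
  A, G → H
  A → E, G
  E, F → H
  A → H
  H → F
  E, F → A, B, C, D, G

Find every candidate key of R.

{A}⁺ = {A, B, C, D, E, F, G, H} — all of the relation — so {A} is a candidate key.
{E, F}⁺ = {A, B, C, D, E, F, G, H} — all of the relation — so {E, F} is a candidate key.
{E, H}⁺ = {A, B, C, D, E, F, G, H} — all of the relation — so {E, H} is a candidate key.
No proper subset of any of these is a key, and no other minimal superkey exists.

{A}, {E, F}, {E, H}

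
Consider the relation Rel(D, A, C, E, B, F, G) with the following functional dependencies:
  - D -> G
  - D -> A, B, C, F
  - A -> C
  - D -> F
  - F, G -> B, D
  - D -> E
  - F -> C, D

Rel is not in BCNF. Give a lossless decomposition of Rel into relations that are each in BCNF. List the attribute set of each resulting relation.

Candidate keys of the original relation: {D}, {F}.
In {A, B, C, D, E, F, G}, {A} is not a superkey ({A}⁺ restricted to this set is {A, C}), so split on A -> C into {A, C} and {A, B, D, E, F, G}.
{A, C} has no BCNF violation.
{A, B, D, E, F, G} has no BCNF violation.

{A, B, D, E, F, G}; {A, C}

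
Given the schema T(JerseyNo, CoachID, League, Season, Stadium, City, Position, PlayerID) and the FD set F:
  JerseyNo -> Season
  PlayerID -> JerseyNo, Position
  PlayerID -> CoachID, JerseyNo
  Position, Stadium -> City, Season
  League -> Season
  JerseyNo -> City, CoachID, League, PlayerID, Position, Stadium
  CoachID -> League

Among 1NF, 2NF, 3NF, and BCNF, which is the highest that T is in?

2NF

Candidate keys: {JerseyNo}, {PlayerID}. Prime attributes: {JerseyNo, PlayerID}.
Position, Stadium -> City, Season breaks BCNF: {Position, Stadium}⁺ = {City, Position, Season, Stadium}, so {Position, Stadium} is not a superkey.
Position, Stadium -> City, Season determines the non-prime attributes {City, Season} from a non-superkey — 3NF is violated.
All keys have size 1, which rules out partial dependencies — 2NF is satisfied.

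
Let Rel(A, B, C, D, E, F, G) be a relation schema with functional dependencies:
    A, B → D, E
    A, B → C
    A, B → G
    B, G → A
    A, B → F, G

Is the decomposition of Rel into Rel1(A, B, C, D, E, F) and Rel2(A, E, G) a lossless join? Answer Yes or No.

No

Rel1 ∩ Rel2 = {A, E}; its closure under F is {A, E}.
Rel1 ⊄ {A, E} and Rel2 ⊄ {A, E}, so the split is lossy.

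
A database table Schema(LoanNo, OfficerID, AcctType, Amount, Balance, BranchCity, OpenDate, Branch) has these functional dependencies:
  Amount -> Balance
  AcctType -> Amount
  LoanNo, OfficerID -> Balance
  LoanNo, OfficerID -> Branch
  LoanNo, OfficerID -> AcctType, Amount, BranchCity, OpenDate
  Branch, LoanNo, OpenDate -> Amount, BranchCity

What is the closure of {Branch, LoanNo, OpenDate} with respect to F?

Start with {Branch, LoanNo, OpenDate}.
Branch, LoanNo, OpenDate -> Amount, BranchCity applies; add {Amount, BranchCity} → now {Amount, Branch, BranchCity, LoanNo, OpenDate}.
Amount -> Balance applies; add {Balance} → now {Amount, Balance, Branch, BranchCity, LoanNo, OpenDate}.
No further FD applies.

{Amount, Balance, Branch, BranchCity, LoanNo, OpenDate}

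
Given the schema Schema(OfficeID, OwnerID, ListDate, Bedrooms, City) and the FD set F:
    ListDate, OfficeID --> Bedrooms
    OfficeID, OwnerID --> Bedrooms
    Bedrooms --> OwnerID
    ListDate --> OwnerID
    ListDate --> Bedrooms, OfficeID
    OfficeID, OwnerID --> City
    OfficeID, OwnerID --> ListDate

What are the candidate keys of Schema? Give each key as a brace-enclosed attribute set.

{Bedrooms, OfficeID}, {ListDate}, {OfficeID, OwnerID}

Closure of {ListDate} is {Bedrooms, City, ListDate, OfficeID, OwnerID}, the whole schema; {ListDate} is a candidate key.
Closure of {Bedrooms, OfficeID} is {Bedrooms, City, ListDate, OfficeID, OwnerID}, the whole schema; {Bedrooms, OfficeID} is a candidate key.
Closure of {OfficeID, OwnerID} is {Bedrooms, City, ListDate, OfficeID, OwnerID}, the whole schema; {OfficeID, OwnerID} is a candidate key.
No proper subset of any of these is a key, and no other minimal superkey exists.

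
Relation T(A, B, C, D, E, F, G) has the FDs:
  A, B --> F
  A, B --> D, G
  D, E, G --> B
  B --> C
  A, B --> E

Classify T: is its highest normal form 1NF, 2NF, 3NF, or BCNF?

Candidate keys: {A, B}, {A, D, E, G}. Prime attributes: {A, B, D, E, G}.
D, E, G --> B: {D, E, G}⁺ = {B, C, D, E, G}, which is not all of the attributes, so the left side is not a superkey — BCNF is violated.
B --> C determines the non-prime attribute {C} from a non-superkey — 3NF is violated.
Since {B} ⊂ {A, B} and {B}⁺ ⊇ {C} with {C} non-prime, there is a partial dependency; 2NF fails.

1NF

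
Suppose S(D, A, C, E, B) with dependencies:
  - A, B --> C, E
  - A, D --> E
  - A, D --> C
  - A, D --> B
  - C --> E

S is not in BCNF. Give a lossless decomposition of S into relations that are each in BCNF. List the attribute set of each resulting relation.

{A, B, C}; {A, B, D}; {C, E}

Candidate key of the original relation: {A, D}.
In {A, B, C, D, E}, {A, B} is not a superkey ({A, B}⁺ restricted to this set is {A, B, C, E}), so split on A, B --> C, E into {A, B, C, E} and {A, B, D}.
In {A, B, C, E}, {C} is not a superkey ({C}⁺ restricted to this set is {C, E}), so split on C --> E into {C, E} and {A, B, C}.
{C, E} is in BCNF.
{A, B, C} is in BCNF.
{A, B, D} is in BCNF.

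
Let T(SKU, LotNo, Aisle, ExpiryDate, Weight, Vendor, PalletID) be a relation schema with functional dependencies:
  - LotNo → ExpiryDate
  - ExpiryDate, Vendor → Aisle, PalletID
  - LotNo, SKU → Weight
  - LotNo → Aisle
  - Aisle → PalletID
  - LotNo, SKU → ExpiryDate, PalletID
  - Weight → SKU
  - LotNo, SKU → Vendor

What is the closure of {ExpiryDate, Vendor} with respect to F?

{Aisle, ExpiryDate, PalletID, Vendor}

Start with {ExpiryDate, Vendor}.
ExpiryDate, Vendor → Aisle, PalletID applies; add {Aisle, PalletID} → now {Aisle, ExpiryDate, PalletID, Vendor}.
No further FD applies.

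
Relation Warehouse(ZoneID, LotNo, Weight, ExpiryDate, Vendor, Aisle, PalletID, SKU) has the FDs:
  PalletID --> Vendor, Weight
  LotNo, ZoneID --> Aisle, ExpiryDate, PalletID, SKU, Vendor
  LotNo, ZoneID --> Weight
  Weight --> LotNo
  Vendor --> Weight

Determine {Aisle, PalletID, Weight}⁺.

Start with {Aisle, PalletID, Weight}.
PalletID --> Vendor, Weight applies; add {Vendor} → now {Aisle, PalletID, Vendor, Weight}.
Weight --> LotNo applies; add {LotNo} → now {Aisle, LotNo, PalletID, Vendor, Weight}.
No further FD applies.

{Aisle, LotNo, PalletID, Vendor, Weight}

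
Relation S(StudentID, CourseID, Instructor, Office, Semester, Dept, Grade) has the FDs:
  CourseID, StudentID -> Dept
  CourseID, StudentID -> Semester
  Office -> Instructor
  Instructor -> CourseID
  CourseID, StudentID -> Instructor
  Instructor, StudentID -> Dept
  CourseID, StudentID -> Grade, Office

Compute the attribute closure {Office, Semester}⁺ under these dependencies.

Start with {Office, Semester}.
Office -> Instructor applies; add {Instructor} → now {Instructor, Office, Semester}.
Instructor -> CourseID applies; add {CourseID} → now {CourseID, Instructor, Office, Semester}.
No further FD applies.

{CourseID, Instructor, Office, Semester}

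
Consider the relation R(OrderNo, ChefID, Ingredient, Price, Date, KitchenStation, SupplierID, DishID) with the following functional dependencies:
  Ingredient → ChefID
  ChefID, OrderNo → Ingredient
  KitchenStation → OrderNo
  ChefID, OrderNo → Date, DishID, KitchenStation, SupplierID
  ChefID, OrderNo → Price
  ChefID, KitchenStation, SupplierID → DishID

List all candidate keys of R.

{ChefID, KitchenStation}, {ChefID, OrderNo}, {Ingredient, KitchenStation}, {Ingredient, OrderNo}

{ChefID, KitchenStation}⁺ = {ChefID, Date, DishID, Ingredient, KitchenStation, OrderNo, Price, SupplierID} — all of the relation — so {ChefID, KitchenStation} is a candidate key.
{ChefID, OrderNo}⁺ = {ChefID, Date, DishID, Ingredient, KitchenStation, OrderNo, Price, SupplierID} — all of the relation — so {ChefID, OrderNo} is a candidate key.
{Ingredient, KitchenStation}⁺ = {ChefID, Date, DishID, Ingredient, KitchenStation, OrderNo, Price, SupplierID} — all of the relation — so {Ingredient, KitchenStation} is a candidate key.
{Ingredient, OrderNo}⁺ = {ChefID, Date, DishID, Ingredient, KitchenStation, OrderNo, Price, SupplierID} — all of the relation — so {Ingredient, OrderNo} is a candidate key.
Any other superkey properly contains one of these, so there are no further candidate keys.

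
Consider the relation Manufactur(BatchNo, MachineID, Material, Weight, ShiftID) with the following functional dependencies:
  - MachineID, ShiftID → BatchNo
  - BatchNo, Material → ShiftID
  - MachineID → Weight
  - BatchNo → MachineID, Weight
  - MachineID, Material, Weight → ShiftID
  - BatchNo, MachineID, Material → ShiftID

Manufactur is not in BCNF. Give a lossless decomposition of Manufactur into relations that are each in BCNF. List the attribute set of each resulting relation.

{BatchNo, MachineID}; {BatchNo, ShiftID}; {MachineID, Material, ShiftID}; {MachineID, Weight}

Candidate keys of the original relation: {BatchNo, Material}, {MachineID, Material}.
In {BatchNo, MachineID, Material, ShiftID, Weight}, {MachineID, ShiftID} is not a superkey ({MachineID, ShiftID}⁺ restricted to this set is {BatchNo, MachineID, ShiftID, Weight}), so split on MachineID, ShiftID → BatchNo, Weight into {BatchNo, MachineID, ShiftID, Weight} and {MachineID, Material, ShiftID}.
In {BatchNo, MachineID, ShiftID, Weight}, {MachineID} is not a superkey ({MachineID}⁺ restricted to this set is {MachineID, Weight}), so split on MachineID → Weight into {MachineID, Weight} and {BatchNo, MachineID, ShiftID}.
{MachineID, Weight} is in BCNF.
In {BatchNo, MachineID, ShiftID}, {BatchNo} is not a superkey ({BatchNo}⁺ restricted to this set is {BatchNo, MachineID}), so split on BatchNo → MachineID into {BatchNo, MachineID} and {BatchNo, ShiftID}.
{BatchNo, MachineID} is in BCNF.
{BatchNo, ShiftID} is in BCNF.
{MachineID, Material, ShiftID} is in BCNF.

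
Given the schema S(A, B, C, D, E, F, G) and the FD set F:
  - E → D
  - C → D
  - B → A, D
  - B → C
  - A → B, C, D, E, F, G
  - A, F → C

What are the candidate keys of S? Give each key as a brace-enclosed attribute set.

{A}, {B}

{A} is a candidate key since {A}⁺ = {A, B, C, D, E, F, G} covers every attribute.
{B} is a candidate key since {B}⁺ = {A, B, C, D, E, F, G} covers every attribute.
These are minimal and exhaustive — every other superkey contains one of them.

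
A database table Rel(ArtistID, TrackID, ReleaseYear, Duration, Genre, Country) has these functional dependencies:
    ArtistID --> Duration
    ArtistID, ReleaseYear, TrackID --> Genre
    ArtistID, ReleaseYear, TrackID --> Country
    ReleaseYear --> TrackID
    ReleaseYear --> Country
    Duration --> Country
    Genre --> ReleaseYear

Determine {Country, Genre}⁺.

Start with {Country, Genre}.
Genre --> ReleaseYear applies; add {ReleaseYear} → now {Country, Genre, ReleaseYear}.
ReleaseYear --> TrackID applies; add {TrackID} → now {Country, Genre, ReleaseYear, TrackID}.
No further FD applies.

{Country, Genre, ReleaseYear, TrackID}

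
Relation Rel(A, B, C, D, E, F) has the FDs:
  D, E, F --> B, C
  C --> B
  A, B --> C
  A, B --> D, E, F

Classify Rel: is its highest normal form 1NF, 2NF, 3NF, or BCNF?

Candidate keys: {A, B}, {A, C}, {A, D, E, F}. Prime attributes: {A, B, C, D, E, F}.
D, E, F --> B, C breaks BCNF: {D, E, F}⁺ = {B, C, D, E, F}, so {D, E, F} is not a superkey.
But every attribute on its right side ({B, C}) is prime, and the same holds for every other non-superkey FD, so 3NF still holds.

3NF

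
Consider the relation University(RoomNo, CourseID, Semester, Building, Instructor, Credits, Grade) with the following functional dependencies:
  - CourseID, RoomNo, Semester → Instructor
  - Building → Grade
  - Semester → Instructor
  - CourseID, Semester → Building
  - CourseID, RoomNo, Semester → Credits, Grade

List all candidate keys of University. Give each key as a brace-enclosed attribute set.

{CourseID, RoomNo, Semester}

No FD produces {CourseID, RoomNo, Semester}, so they must be in every candidate key.
{CourseID, RoomNo, Semester} is a candidate key since {CourseID, RoomNo, Semester}⁺ = {Building, CourseID, Credits, Grade, Instructor, RoomNo, Semester} covers every attribute.
No smaller or unrelated set reaches every attribute, so there are no other keys.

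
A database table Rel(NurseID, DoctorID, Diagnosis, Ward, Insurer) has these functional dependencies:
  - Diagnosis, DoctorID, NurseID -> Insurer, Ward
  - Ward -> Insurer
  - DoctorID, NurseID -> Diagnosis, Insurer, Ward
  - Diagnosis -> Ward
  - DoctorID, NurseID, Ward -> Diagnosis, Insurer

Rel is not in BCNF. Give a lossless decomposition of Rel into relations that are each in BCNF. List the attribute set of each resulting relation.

Candidate key of the original relation: {DoctorID, NurseID}.
In {Diagnosis, DoctorID, Insurer, NurseID, Ward}, {Ward} is not a superkey ({Ward}⁺ restricted to this set is {Insurer, Ward}), so split on Ward -> Insurer into {Insurer, Ward} and {Diagnosis, DoctorID, NurseID, Ward}.
{Insurer, Ward} is in BCNF.
In {Diagnosis, DoctorID, NurseID, Ward}, {Diagnosis} is not a superkey ({Diagnosis}⁺ restricted to this set is {Diagnosis, Ward}), so split on Diagnosis -> Ward into {Diagnosis, Ward} and {Diagnosis, DoctorID, NurseID}.
{Diagnosis, Ward} is in BCNF.
{Diagnosis, DoctorID, NurseID} is in BCNF.

{Diagnosis, DoctorID, NurseID}; {Diagnosis, Ward}; {Insurer, Ward}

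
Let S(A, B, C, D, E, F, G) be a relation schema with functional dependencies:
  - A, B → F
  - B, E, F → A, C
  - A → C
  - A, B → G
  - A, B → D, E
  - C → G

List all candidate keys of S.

{A, B}, {B, E, F}

Attributes never on any right-hand side: {B} — every candidate key must contain it.
{A, B}⁺ = {A, B, C, D, E, F, G} — all of the relation — so {A, B} is a candidate key.
{B, E, F}⁺ = {A, B, C, D, E, F, G} — all of the relation — so {B, E, F} is a candidate key.
No proper subset of any of these is a key, and no other minimal superkey exists.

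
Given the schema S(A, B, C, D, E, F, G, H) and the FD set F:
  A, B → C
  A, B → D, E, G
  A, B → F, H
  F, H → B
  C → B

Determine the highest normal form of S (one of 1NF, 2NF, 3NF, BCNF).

Candidate keys: {A, B}, {A, C}, {A, F, H}. Prime attributes: {A, B, C, F, H}.
F, H → B: {F, H}⁺ = {B, F, H}, which is not all of the attributes, so the left side is not a superkey — BCNF is violated.
But every attribute on its right side ({B}) is prime, and the same holds for every other non-superkey FD, so 3NF still holds.

3NF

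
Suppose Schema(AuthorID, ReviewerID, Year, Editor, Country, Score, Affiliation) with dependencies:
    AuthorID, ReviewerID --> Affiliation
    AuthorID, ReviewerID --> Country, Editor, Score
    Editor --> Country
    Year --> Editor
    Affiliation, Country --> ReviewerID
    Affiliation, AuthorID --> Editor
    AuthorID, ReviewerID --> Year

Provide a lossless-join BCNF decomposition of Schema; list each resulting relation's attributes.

Candidate keys of the original relation: {Affiliation, AuthorID}, {AuthorID, ReviewerID}.
Within {Affiliation, AuthorID, Country, Editor, ReviewerID, Score, Year}: {Editor}⁺ ∩ {Affiliation, AuthorID, Country, Editor, ReviewerID, Score, Year} = {Country, Editor}, not the whole set, so Editor --> Country violates BCNF; decompose into {Country, Editor} and {Affiliation, AuthorID, Editor, ReviewerID, Score, Year}.
{Country, Editor} has no BCNF violation.
Within {Affiliation, AuthorID, Editor, ReviewerID, Score, Year}: {Year}⁺ ∩ {Affiliation, AuthorID, Editor, ReviewerID, Score, Year} = {Editor, Year}, not the whole set, so Year --> Editor violates BCNF; decompose into {Editor, Year} and {Affiliation, AuthorID, ReviewerID, Score, Year}.
{Editor, Year} has no BCNF violation.
Within {Affiliation, AuthorID, ReviewerID, Score, Year}: {Affiliation, Year}⁺ ∩ {Affiliation, AuthorID, ReviewerID, Score, Year} = {Affiliation, ReviewerID, Year}, not the whole set, so Affiliation, Year --> ReviewerID violates BCNF; decompose into {Affiliation, ReviewerID, Year} and {Affiliation, AuthorID, Score, Year}.
{Affiliation, ReviewerID, Year} has no BCNF violation.
{Affiliation, AuthorID, Score, Year} has no BCNF violation.

{Affiliation, AuthorID, Score, Year}; {Affiliation, ReviewerID, Year}; {Country, Editor}; {Editor, Year}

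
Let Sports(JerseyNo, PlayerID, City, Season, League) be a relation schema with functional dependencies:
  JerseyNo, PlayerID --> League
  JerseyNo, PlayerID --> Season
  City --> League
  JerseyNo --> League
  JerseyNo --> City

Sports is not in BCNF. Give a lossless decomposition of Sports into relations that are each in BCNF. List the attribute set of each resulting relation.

{City, JerseyNo}; {City, League}; {JerseyNo, PlayerID, Season}

Candidate key of the original relation: {JerseyNo, PlayerID}.
{City, JerseyNo, League, PlayerID, Season}: {City} determines {City, League} here but is not a superkey — split on City --> League, giving {City, League} and {City, JerseyNo, PlayerID, Season}.
{City, League} is in BCNF.
{City, JerseyNo, PlayerID, Season}: {JerseyNo} determines {City, JerseyNo} here but is not a superkey — split on JerseyNo --> City, giving {City, JerseyNo} and {JerseyNo, PlayerID, Season}.
{City, JerseyNo} is in BCNF.
{JerseyNo, PlayerID, Season} is in BCNF.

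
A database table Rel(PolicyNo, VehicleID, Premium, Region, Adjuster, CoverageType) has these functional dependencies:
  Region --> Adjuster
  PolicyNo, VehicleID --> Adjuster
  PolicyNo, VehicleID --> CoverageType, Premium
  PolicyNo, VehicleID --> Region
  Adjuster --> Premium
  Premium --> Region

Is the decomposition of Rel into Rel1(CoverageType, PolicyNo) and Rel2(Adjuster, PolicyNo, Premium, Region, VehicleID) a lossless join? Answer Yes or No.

No

Common attributes: {PolicyNo}; their closure is {PolicyNo}.
Rel1 ⊄ {PolicyNo} and Rel2 ⊄ {PolicyNo}, so the split is lossy.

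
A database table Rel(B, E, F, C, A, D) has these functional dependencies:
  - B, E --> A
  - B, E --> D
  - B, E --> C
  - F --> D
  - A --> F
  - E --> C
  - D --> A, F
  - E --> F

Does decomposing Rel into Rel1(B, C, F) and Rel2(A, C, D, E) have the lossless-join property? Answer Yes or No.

The shared attributes are {C} and {C}⁺ = {C}.
Neither Rel1 nor Rel2 is contained in that closure, so the decomposition is lossy.

No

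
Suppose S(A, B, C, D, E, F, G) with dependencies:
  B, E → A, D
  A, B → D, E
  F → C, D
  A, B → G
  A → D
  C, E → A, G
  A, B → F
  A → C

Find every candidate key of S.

{B} never appears on the right of any FD, so every key must include it.
{A, B}⁺ = {A, B, C, D, E, F, G}, which is every attribute, so {A, B} is a candidate key.
{B, E}⁺ = {A, B, C, D, E, F, G}, which is every attribute, so {B, E} is a candidate key.
These are minimal and exhaustive — every other superkey contains one of them.

{A, B}, {B, E}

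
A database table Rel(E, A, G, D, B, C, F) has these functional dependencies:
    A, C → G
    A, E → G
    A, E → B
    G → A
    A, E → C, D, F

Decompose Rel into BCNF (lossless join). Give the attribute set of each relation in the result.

{A, B, C, D, E, F}; {A, G}; {C, G}

Candidate keys of the original relation: {A, E}, {E, G}.
{A, B, C, D, E, F, G}: {A, C} determines {A, C, G} here but is not a superkey — split on A, C → G, giving {A, C, G} and {A, B, C, D, E, F}.
{A, C, G}: {G} determines {A, G} here but is not a superkey — split on G → A, giving {A, G} and {C, G}.
{A, G} is in BCNF.
{C, G} is in BCNF.
{A, B, C, D, E, F} is in BCNF.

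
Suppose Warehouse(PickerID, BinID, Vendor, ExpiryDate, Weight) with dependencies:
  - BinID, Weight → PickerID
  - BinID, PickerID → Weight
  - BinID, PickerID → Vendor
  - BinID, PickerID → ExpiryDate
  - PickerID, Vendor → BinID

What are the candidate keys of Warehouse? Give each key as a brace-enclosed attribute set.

{BinID, PickerID} is a candidate key since {BinID, PickerID}⁺ = {BinID, ExpiryDate, PickerID, Vendor, Weight} covers every attribute.
{BinID, Weight} is a candidate key since {BinID, Weight}⁺ = {BinID, ExpiryDate, PickerID, Vendor, Weight} covers every attribute.
{PickerID, Vendor} is a candidate key since {PickerID, Vendor}⁺ = {BinID, ExpiryDate, PickerID, Vendor, Weight} covers every attribute.
These are minimal and exhaustive — every other superkey contains one of them.

{BinID, PickerID}, {BinID, Weight}, {PickerID, Vendor}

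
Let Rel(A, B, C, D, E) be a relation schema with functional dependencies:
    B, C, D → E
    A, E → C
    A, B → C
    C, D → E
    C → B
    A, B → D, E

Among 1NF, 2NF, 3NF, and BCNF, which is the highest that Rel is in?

3NF

Candidate keys: {A, B}, {A, C}, {A, E}. Prime attributes: {A, B, C, E}.
B, C, D → E: {B, C, D}⁺ = {B, C, D, E}, which is not all of the attributes, so the left side is not a superkey — BCNF is violated.
But every attribute on its right side ({E}) is prime, and the same holds for every other non-superkey FD, so 3NF still holds.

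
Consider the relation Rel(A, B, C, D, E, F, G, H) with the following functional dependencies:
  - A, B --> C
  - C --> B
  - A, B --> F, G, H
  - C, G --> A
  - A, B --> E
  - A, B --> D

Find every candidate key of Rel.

{A, B}, {A, C}, {C, G}

{A, B}⁺ = {A, B, C, D, E, F, G, H} — all of the relation — so {A, B} is a candidate key.
{A, C}⁺ = {A, B, C, D, E, F, G, H} — all of the relation — so {A, C} is a candidate key.
{C, G}⁺ = {A, B, C, D, E, F, G, H} — all of the relation — so {C, G} is a candidate key.
Any other superkey properly contains one of these, so there are no further candidate keys.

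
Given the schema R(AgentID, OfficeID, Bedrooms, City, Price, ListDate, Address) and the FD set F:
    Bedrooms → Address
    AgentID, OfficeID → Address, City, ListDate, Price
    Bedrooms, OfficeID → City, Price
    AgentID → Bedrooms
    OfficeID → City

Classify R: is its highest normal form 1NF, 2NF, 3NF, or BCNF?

Candidate key: {AgentID, OfficeID}. Prime attributes: {AgentID, OfficeID}.
Bedrooms → Address breaks BCNF: {Bedrooms}⁺ = {Address, Bedrooms}, so {Bedrooms} is not a superkey.
Bedrooms → Address has non-prime {Address} on the right and a non-superkey on the left, so 3NF fails.
The proper key subset {AgentID} of {AgentID, OfficeID} determines non-prime {Address, Bedrooms}, so the relation is not even in 2NF.

1NF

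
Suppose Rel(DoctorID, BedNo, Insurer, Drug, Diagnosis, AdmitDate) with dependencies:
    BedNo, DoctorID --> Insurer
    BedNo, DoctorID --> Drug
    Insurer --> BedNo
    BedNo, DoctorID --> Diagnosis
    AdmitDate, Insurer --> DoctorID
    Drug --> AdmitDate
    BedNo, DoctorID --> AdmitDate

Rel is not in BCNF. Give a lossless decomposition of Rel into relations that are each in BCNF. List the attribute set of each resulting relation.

Candidate keys of the original relation: {AdmitDate, Insurer}, {BedNo, DoctorID}, {DoctorID, Insurer}, {Drug, Insurer}.
Within {AdmitDate, BedNo, Diagnosis, DoctorID, Drug, Insurer}: {Insurer}⁺ ∩ {AdmitDate, BedNo, Diagnosis, DoctorID, Drug, Insurer} = {BedNo, Insurer}, not the whole set, so Insurer --> BedNo violates BCNF; decompose into {BedNo, Insurer} and {AdmitDate, Diagnosis, DoctorID, Drug, Insurer}.
{BedNo, Insurer} has no BCNF violation.
Within {AdmitDate, Diagnosis, DoctorID, Drug, Insurer}: {Drug}⁺ ∩ {AdmitDate, Diagnosis, DoctorID, Drug, Insurer} = {AdmitDate, Drug}, not the whole set, so Drug --> AdmitDate violates BCNF; decompose into {AdmitDate, Drug} and {Diagnosis, DoctorID, Drug, Insurer}.
{AdmitDate, Drug} has no BCNF violation.
{Diagnosis, DoctorID, Drug, Insurer} has no BCNF violation.

{AdmitDate, Drug}; {BedNo, Insurer}; {Diagnosis, DoctorID, Drug, Insurer}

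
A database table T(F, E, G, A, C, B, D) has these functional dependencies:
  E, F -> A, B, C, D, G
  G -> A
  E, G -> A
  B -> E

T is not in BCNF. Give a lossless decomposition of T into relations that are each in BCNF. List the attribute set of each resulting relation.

Candidate keys of the original relation: {B, F}, {E, F}.
In {A, B, C, D, E, F, G}, {G} is not a superkey ({G}⁺ restricted to this set is {A, G}), so split on G -> A into {A, G} and {B, C, D, E, F, G}.
{A, G} has no BCNF violation.
In {B, C, D, E, F, G}, {B} is not a superkey ({B}⁺ restricted to this set is {B, E}), so split on B -> E into {B, E} and {B, C, D, F, G}.
{B, E} has no BCNF violation.
{B, C, D, F, G} has no BCNF violation.

{A, G}; {B, C, D, F, G}; {B, E}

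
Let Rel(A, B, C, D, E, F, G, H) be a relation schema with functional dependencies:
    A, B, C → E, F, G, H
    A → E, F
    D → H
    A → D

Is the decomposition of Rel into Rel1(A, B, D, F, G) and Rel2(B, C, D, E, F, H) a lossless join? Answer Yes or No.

No

Rel1 ∩ Rel2 = {B, D, F}; its closure under F is {B, D, F, H}.
Rel1 ⊄ {B, D, F, H} and Rel2 ⊄ {B, D, F, H}, so the split is lossy.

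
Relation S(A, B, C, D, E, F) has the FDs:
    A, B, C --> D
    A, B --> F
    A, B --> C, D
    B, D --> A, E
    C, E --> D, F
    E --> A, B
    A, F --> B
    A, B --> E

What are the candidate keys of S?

{A, B}, {A, F}, {B, D}, {E}

Closure of {E} is {A, B, C, D, E, F}, the whole schema; {E} is a candidate key.
Closure of {A, B} is {A, B, C, D, E, F}, the whole schema; {A, B} is a candidate key.
Closure of {A, F} is {A, B, C, D, E, F}, the whole schema; {A, F} is a candidate key.
Closure of {B, D} is {A, B, C, D, E, F}, the whole schema; {B, D} is a candidate key.
No proper subset of any of these is a key, and no other minimal superkey exists.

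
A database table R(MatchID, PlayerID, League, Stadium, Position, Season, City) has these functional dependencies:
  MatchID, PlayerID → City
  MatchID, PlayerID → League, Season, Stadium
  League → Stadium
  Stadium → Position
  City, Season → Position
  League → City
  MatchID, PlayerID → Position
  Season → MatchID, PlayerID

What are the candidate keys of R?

{MatchID, PlayerID}, {Season}

{Season} is a candidate key since {Season}⁺ = {City, League, MatchID, PlayerID, Position, Season, Stadium} covers every attribute.
{MatchID, PlayerID} is a candidate key since {MatchID, PlayerID}⁺ = {City, League, MatchID, PlayerID, Position, Season, Stadium} covers every attribute.
No proper subset of any of these is a key, and no other minimal superkey exists.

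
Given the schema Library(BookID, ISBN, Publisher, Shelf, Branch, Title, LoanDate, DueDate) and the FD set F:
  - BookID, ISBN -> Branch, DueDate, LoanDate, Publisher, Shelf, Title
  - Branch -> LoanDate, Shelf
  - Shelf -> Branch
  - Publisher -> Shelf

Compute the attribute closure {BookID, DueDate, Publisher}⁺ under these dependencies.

{BookID, Branch, DueDate, LoanDate, Publisher, Shelf}

Start with {BookID, DueDate, Publisher}.
Publisher -> Shelf applies; add {Shelf} → now {BookID, DueDate, Publisher, Shelf}.
Shelf -> Branch applies; add {Branch} → now {BookID, Branch, DueDate, Publisher, Shelf}.
Branch -> LoanDate, Shelf applies; add {LoanDate} → now {BookID, Branch, DueDate, LoanDate, Publisher, Shelf}.
No further FD applies.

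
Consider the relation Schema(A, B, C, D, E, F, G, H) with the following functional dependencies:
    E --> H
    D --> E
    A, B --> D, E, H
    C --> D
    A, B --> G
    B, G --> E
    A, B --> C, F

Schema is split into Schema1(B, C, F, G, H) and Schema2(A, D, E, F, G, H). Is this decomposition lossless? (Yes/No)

The shared attributes are {F, G, H} and {F, G, H}⁺ = {F, G, H}.
Neither Schema1 nor Schema2 is contained in that closure, so the decomposition is lossy.

No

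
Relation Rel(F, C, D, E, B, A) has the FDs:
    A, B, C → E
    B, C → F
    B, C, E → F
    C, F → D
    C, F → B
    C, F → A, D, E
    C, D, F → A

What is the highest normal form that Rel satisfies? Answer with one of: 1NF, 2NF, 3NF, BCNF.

Candidate keys: {B, C}, {C, F}. Prime attributes: {B, C, F}.
The left-hand side of every FD is a superkey, so BCNF is satisfied.

BCNF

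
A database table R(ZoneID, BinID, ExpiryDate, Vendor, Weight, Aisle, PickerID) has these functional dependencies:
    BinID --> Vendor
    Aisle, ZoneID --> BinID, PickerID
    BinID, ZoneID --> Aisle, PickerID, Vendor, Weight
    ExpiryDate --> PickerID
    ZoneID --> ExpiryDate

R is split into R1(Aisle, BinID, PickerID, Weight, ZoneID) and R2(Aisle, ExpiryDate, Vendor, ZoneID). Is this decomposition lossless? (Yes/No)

R1 ∩ R2 = {Aisle, ZoneID}; its closure under F is {Aisle, BinID, ExpiryDate, PickerID, Vendor, Weight, ZoneID}.
R1 is contained in that closure, so R1 ∩ R2 --> R1 holds and the join is lossless.

Yes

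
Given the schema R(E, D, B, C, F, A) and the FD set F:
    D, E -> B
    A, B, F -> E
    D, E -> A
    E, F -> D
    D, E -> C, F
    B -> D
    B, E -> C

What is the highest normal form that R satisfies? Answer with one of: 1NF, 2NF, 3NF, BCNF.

3NF

Candidate keys: {A, B, F}, {B, E}, {D, E}, {E, F}. Prime attributes: {A, B, D, E, F}.
B -> D breaks BCNF: {B}⁺ = {B, D}, so {B} is not a superkey.
Since {D} ⊆ prime attributes and every other non-superkey FD also has a prime right side, the schema is in 3NF.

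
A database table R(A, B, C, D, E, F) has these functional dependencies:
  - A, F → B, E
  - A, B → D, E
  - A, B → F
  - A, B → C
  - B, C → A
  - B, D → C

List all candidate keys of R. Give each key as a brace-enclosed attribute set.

{A, B}, {A, F}, {B, C}, {B, D}

{A, B} is a candidate key since {A, B}⁺ = {A, B, C, D, E, F} covers every attribute.
{A, F} is a candidate key since {A, F}⁺ = {A, B, C, D, E, F} covers every attribute.
{B, C} is a candidate key since {B, C}⁺ = {A, B, C, D, E, F} covers every attribute.
{B, D} is a candidate key since {B, D}⁺ = {A, B, C, D, E, F} covers every attribute.
Any other superkey properly contains one of these, so there are no further candidate keys.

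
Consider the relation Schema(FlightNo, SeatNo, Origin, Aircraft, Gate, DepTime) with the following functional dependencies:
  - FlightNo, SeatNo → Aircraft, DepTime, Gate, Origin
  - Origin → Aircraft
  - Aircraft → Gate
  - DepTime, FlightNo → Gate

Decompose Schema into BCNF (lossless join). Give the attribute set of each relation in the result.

{Aircraft, Gate}; {Aircraft, Origin}; {DepTime, FlightNo, Origin, SeatNo}

Candidate key of the original relation: {FlightNo, SeatNo}.
{Aircraft, DepTime, FlightNo, Gate, Origin, SeatNo}: {Origin} determines {Aircraft, Gate, Origin} here but is not a superkey — split on Origin → Aircraft, Gate, giving {Aircraft, Gate, Origin} and {DepTime, FlightNo, Origin, SeatNo}.
{Aircraft, Gate, Origin}: {Aircraft} determines {Aircraft, Gate} here but is not a superkey — split on Aircraft → Gate, giving {Aircraft, Gate} and {Aircraft, Origin}.
{Aircraft, Gate} has no BCNF violation.
{Aircraft, Origin} has no BCNF violation.
{DepTime, FlightNo, Origin, SeatNo} has no BCNF violation.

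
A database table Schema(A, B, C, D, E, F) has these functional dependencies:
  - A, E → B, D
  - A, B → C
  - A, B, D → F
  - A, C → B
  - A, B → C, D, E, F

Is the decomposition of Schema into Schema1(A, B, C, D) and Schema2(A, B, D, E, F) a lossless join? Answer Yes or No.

Yes

Common attributes: {A, B, D}; their closure is {A, B, C, D, E, F}.
This includes all of Schema1, so the common attributes are a superkey of Schema1 — the join is lossless.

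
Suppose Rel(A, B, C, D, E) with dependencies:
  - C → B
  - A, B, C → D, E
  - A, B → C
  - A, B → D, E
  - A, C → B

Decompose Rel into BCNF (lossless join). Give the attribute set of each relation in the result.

Candidate keys of the original relation: {A, B}, {A, C}.
{A, B, C, D, E}: {C} determines {B, C} here but is not a superkey — split on C → B, giving {B, C} and {A, C, D, E}.
{B, C} has no BCNF violation.
{A, C, D, E} has no BCNF violation.

{A, C, D, E}; {B, C}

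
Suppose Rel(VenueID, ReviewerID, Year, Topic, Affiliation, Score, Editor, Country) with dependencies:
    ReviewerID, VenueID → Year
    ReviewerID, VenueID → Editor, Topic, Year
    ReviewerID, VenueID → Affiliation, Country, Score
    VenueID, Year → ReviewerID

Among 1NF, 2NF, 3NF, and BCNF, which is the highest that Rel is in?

BCNF

Candidate keys: {ReviewerID, VenueID}, {VenueID, Year}. Prime attributes: {ReviewerID, VenueID, Year}.
The left-hand side of every FD is a superkey, so BCNF is satisfied.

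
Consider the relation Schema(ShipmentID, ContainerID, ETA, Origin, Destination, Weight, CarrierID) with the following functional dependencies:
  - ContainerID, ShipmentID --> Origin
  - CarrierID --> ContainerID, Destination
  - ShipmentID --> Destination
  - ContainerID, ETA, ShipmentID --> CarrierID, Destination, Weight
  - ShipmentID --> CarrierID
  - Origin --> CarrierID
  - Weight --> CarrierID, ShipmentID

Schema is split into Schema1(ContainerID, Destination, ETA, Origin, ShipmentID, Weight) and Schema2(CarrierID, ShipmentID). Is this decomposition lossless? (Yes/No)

Yes

Schema1 ∩ Schema2 = {ShipmentID}; its closure under F is {CarrierID, ContainerID, Destination, Origin, ShipmentID}.
Since Schema2 ⊆ {CarrierID, ContainerID, Destination, Origin, ShipmentID}, the intersection is a superkey of Schema2; the decomposition is lossless.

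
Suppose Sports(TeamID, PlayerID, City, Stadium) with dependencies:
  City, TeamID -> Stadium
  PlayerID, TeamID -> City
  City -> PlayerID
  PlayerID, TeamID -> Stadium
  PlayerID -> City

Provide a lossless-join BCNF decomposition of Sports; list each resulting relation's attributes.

Candidate keys of the original relation: {City, TeamID}, {PlayerID, TeamID}.
Within {City, PlayerID, Stadium, TeamID}: {City}⁺ ∩ {City, PlayerID, Stadium, TeamID} = {City, PlayerID}, not the whole set, so City -> PlayerID violates BCNF; decompose into {City, PlayerID} and {City, Stadium, TeamID}.
{City, PlayerID}: every determinant is a superkey — BCNF.
{City, Stadium, TeamID}: every determinant is a superkey — BCNF.

{City, PlayerID}; {City, Stadium, TeamID}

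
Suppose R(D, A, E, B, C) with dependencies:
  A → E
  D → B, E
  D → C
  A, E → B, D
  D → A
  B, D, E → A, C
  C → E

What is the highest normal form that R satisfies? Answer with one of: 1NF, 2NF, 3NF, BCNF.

2NF

Candidate keys: {A}, {D}. Prime attributes: {A, D}.
C → E: {C}⁺ = {C, E}, which is not all of the attributes, so the left side is not a superkey — BCNF is violated.
C → E determines the non-prime attribute {E} from a non-superkey — 3NF is violated.
With only single-attribute keys there can be no partial dependency, so 2NF holds.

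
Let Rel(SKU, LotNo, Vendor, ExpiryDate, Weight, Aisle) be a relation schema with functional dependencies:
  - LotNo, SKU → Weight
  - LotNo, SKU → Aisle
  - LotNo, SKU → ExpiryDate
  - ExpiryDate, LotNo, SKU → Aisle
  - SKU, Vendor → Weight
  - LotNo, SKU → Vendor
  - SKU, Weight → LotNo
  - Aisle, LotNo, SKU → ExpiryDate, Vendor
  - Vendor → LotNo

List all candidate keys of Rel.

{LotNo, SKU}, {SKU, Vendor}, {SKU, Weight}

{SKU} never appears on the right of any FD, so every key must include it.
Closure of {LotNo, SKU} is {Aisle, ExpiryDate, LotNo, SKU, Vendor, Weight}, the whole schema; {LotNo, SKU} is a candidate key.
Closure of {SKU, Vendor} is {Aisle, ExpiryDate, LotNo, SKU, Vendor, Weight}, the whole schema; {SKU, Vendor} is a candidate key.
Closure of {SKU, Weight} is {Aisle, ExpiryDate, LotNo, SKU, Vendor, Weight}, the whole schema; {SKU, Weight} is a candidate key.
These are minimal and exhaustive — every other superkey contains one of them.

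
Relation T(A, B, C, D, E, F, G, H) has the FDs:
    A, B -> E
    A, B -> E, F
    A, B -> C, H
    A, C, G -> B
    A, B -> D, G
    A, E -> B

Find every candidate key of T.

Attributes never on any right-hand side: {A} — every candidate key must contain it.
Closure of {A, B} is {A, B, C, D, E, F, G, H}, the whole schema; {A, B} is a candidate key.
Closure of {A, E} is {A, B, C, D, E, F, G, H}, the whole schema; {A, E} is a candidate key.
Closure of {A, C, G} is {A, B, C, D, E, F, G, H}, the whole schema; {A, C, G} is a candidate key.
Any other superkey properly contains one of these, so there are no further candidate keys.

{A, B}, {A, C, G}, {A, E}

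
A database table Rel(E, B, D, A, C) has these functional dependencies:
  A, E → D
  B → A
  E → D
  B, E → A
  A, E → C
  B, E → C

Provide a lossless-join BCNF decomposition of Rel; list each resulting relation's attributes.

Candidate key of the original relation: {B, E}.
Within {A, B, C, D, E}: {A, E}⁺ ∩ {A, B, C, D, E} = {A, C, D, E}, not the whole set, so A, E → C, D violates BCNF; decompose into {A, C, D, E} and {A, B, E}.
Within {A, C, D, E}: {E}⁺ ∩ {A, C, D, E} = {D, E}, not the whole set, so E → D violates BCNF; decompose into {D, E} and {A, C, E}.
{D, E} has no BCNF violation.
{A, C, E} has no BCNF violation.
Within {A, B, E}: {B}⁺ ∩ {A, B, E} = {A, B}, not the whole set, so B → A violates BCNF; decompose into {A, B} and {B, E}.
{A, B} has no BCNF violation.
{B, E} has no BCNF violation.

{A, B}; {A, C, E}; {B, E}; {D, E}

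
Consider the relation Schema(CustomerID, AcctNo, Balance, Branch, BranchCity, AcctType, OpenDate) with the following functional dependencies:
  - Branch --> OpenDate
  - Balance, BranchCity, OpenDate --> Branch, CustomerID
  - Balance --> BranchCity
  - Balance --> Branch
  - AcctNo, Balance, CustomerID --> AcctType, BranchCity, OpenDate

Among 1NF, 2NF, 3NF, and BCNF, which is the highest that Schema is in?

Candidate key: {AcctNo, Balance}. Prime attributes: {AcctNo, Balance}.
Branch --> OpenDate breaks BCNF: {Branch}⁺ = {Branch, OpenDate}, so {Branch} is not a superkey.
Branch --> OpenDate has non-prime {OpenDate} on the right and a non-superkey on the left, so 3NF fails.
Since {Balance} ⊂ {AcctNo, Balance} and {Balance}⁺ ⊇ {Branch, BranchCity, CustomerID, OpenDate} with {Branch, BranchCity, CustomerID, OpenDate} non-prime, there is a partial dependency; 2NF fails.

1NF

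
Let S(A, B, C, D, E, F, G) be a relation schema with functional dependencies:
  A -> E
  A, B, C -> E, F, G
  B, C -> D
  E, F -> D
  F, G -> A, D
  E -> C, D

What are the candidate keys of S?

{A, B}, {B, F, G}

Attributes never on any right-hand side: {B} — every candidate key must contain it.
Closure of {A, B} is {A, B, C, D, E, F, G}, the whole schema; {A, B} is a candidate key.
Closure of {B, F, G} is {A, B, C, D, E, F, G}, the whole schema; {B, F, G} is a candidate key.
Any other superkey properly contains one of these, so there are no further candidate keys.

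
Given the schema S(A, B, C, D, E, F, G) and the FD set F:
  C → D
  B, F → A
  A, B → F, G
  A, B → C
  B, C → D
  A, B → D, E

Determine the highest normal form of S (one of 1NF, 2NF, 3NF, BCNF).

Candidate keys: {A, B}, {B, F}. Prime attributes: {A, B, F}.
C → D breaks BCNF: {C}⁺ = {C, D}, so {C} is not a superkey.
Because {D} is non-prime and the left side of C → D is not a superkey, the relation is not in 3NF.
Checking every proper subset of each key, none determines a non-prime attribute — 2NF is satisfied.

2NF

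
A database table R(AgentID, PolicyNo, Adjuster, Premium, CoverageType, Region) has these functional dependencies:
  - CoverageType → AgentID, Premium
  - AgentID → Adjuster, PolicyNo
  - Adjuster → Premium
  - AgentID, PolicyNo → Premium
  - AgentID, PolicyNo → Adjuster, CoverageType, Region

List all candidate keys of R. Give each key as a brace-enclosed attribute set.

{AgentID}⁺ = {Adjuster, AgentID, CoverageType, PolicyNo, Premium, Region} — all of the relation — so {AgentID} is a candidate key.
{CoverageType}⁺ = {Adjuster, AgentID, CoverageType, PolicyNo, Premium, Region} — all of the relation — so {CoverageType} is a candidate key.
Any other superkey properly contains one of these, so there are no further candidate keys.

{AgentID}, {CoverageType}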